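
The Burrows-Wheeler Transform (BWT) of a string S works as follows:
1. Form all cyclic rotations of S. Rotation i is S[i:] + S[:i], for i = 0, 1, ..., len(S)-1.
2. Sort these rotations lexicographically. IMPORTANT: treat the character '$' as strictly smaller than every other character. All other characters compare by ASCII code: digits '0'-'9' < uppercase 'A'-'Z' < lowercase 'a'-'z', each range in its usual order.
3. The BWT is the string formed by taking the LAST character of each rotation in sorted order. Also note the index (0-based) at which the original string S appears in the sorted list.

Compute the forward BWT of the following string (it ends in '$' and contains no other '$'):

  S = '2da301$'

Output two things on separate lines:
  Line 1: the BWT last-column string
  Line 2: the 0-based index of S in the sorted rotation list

Answer: 130$ad2
3

Derivation:
All 7 rotations (rotation i = S[i:]+S[:i]):
  rot[0] = 2da301$
  rot[1] = da301$2
  rot[2] = a301$2d
  rot[3] = 301$2da
  rot[4] = 01$2da3
  rot[5] = 1$2da30
  rot[6] = $2da301
Sorted (with $ < everything):
  sorted[0] = $2da301  (last char: '1')
  sorted[1] = 01$2da3  (last char: '3')
  sorted[2] = 1$2da30  (last char: '0')
  sorted[3] = 2da301$  (last char: '$')
  sorted[4] = 301$2da  (last char: 'a')
  sorted[5] = a301$2d  (last char: 'd')
  sorted[6] = da301$2  (last char: '2')
Last column: 130$ad2
Original string S is at sorted index 3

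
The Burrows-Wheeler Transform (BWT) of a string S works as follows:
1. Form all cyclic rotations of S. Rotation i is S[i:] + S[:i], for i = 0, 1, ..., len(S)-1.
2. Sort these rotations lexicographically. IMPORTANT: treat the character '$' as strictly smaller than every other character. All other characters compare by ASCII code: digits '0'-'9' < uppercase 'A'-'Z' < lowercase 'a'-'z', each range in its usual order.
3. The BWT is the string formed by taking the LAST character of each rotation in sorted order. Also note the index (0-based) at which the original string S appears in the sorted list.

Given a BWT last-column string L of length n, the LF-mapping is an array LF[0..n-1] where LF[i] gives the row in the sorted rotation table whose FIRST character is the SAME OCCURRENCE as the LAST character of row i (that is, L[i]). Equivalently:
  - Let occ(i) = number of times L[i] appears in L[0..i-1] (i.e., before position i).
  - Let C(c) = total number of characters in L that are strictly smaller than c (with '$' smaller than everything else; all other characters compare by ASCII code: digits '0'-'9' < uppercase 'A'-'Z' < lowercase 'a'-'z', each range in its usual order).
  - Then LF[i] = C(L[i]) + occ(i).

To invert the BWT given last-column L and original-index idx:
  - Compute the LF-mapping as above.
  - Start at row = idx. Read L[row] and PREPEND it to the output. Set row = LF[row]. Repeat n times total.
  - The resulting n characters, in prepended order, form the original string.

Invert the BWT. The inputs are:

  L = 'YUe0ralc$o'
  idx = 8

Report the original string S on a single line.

LF mapping: 3 2 6 1 9 4 7 5 0 8
Walk LF starting at row 8, prepending L[row]:
  step 1: row=8, L[8]='$', prepend. Next row=LF[8]=0
  step 2: row=0, L[0]='Y', prepend. Next row=LF[0]=3
  step 3: row=3, L[3]='0', prepend. Next row=LF[3]=1
  step 4: row=1, L[1]='U', prepend. Next row=LF[1]=2
  step 5: row=2, L[2]='e', prepend. Next row=LF[2]=6
  step 6: row=6, L[6]='l', prepend. Next row=LF[6]=7
  step 7: row=7, L[7]='c', prepend. Next row=LF[7]=5
  step 8: row=5, L[5]='a', prepend. Next row=LF[5]=4
  step 9: row=4, L[4]='r', prepend. Next row=LF[4]=9
  step 10: row=9, L[9]='o', prepend. Next row=LF[9]=8
Reversed output: oracleU0Y$

Answer: oracleU0Y$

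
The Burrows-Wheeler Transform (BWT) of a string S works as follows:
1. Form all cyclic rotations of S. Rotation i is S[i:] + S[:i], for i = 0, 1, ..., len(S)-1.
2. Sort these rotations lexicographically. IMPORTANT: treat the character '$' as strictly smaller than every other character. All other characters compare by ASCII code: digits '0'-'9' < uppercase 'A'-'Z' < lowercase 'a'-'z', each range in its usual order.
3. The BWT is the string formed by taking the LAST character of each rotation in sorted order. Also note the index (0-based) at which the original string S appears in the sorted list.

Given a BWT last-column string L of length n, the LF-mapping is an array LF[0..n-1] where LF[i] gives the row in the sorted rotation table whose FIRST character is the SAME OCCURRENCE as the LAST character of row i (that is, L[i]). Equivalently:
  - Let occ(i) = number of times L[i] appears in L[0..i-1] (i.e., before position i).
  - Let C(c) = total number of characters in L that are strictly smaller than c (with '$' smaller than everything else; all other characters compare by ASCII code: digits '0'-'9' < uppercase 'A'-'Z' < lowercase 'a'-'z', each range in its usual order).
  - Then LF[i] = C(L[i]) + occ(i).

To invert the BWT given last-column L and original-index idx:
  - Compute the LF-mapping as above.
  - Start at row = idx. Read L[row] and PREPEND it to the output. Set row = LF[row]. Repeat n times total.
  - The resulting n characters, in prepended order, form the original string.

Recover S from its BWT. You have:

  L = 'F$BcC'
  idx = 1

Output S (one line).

Answer: BCcF$

Derivation:
LF mapping: 3 0 1 4 2
Walk LF starting at row 1, prepending L[row]:
  step 1: row=1, L[1]='$', prepend. Next row=LF[1]=0
  step 2: row=0, L[0]='F', prepend. Next row=LF[0]=3
  step 3: row=3, L[3]='c', prepend. Next row=LF[3]=4
  step 4: row=4, L[4]='C', prepend. Next row=LF[4]=2
  step 5: row=2, L[2]='B', prepend. Next row=LF[2]=1
Reversed output: BCcF$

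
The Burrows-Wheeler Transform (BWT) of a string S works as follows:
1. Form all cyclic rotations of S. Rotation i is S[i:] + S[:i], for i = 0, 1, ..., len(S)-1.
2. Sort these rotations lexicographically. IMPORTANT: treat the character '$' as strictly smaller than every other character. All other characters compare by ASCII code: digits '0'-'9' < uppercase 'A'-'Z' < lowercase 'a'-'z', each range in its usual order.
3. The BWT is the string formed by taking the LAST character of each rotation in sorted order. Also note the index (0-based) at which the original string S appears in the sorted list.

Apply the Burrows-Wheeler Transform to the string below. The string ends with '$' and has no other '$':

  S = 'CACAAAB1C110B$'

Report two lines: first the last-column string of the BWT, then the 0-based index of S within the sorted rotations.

Answer: B11CBCAAC0A1A$
13

Derivation:
All 14 rotations (rotation i = S[i:]+S[:i]):
  rot[0] = CACAAAB1C110B$
  rot[1] = ACAAAB1C110B$C
  rot[2] = CAAAB1C110B$CA
  rot[3] = AAAB1C110B$CAC
  rot[4] = AAB1C110B$CACA
  rot[5] = AB1C110B$CACAA
  rot[6] = B1C110B$CACAAA
  rot[7] = 1C110B$CACAAAB
  rot[8] = C110B$CACAAAB1
  rot[9] = 110B$CACAAAB1C
  rot[10] = 10B$CACAAAB1C1
  rot[11] = 0B$CACAAAB1C11
  rot[12] = B$CACAAAB1C110
  rot[13] = $CACAAAB1C110B
Sorted (with $ < everything):
  sorted[0] = $CACAAAB1C110B  (last char: 'B')
  sorted[1] = 0B$CACAAAB1C11  (last char: '1')
  sorted[2] = 10B$CACAAAB1C1  (last char: '1')
  sorted[3] = 110B$CACAAAB1C  (last char: 'C')
  sorted[4] = 1C110B$CACAAAB  (last char: 'B')
  sorted[5] = AAAB1C110B$CAC  (last char: 'C')
  sorted[6] = AAB1C110B$CACA  (last char: 'A')
  sorted[7] = AB1C110B$CACAA  (last char: 'A')
  sorted[8] = ACAAAB1C110B$C  (last char: 'C')
  sorted[9] = B$CACAAAB1C110  (last char: '0')
  sorted[10] = B1C110B$CACAAA  (last char: 'A')
  sorted[11] = C110B$CACAAAB1  (last char: '1')
  sorted[12] = CAAAB1C110B$CA  (last char: 'A')
  sorted[13] = CACAAAB1C110B$  (last char: '$')
Last column: B11CBCAAC0A1A$
Original string S is at sorted index 13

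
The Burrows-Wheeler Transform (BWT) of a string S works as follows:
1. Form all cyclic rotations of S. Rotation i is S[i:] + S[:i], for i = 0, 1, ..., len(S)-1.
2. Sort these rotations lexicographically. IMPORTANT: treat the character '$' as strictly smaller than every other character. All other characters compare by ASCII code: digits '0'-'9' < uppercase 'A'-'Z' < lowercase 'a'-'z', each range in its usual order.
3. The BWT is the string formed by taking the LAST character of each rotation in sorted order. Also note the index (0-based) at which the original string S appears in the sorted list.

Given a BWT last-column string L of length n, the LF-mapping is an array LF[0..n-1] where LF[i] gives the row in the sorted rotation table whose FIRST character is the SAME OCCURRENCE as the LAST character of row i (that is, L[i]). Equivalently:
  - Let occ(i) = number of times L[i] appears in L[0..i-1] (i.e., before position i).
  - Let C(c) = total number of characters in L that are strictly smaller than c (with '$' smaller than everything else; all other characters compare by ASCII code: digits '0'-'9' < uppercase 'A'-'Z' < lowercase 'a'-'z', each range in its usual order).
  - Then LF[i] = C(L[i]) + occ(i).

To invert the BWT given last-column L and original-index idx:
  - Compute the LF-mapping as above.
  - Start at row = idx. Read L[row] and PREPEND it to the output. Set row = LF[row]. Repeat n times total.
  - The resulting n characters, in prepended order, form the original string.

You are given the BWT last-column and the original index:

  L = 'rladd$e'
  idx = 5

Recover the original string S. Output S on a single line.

Answer: ladder$

Derivation:
LF mapping: 6 5 1 2 3 0 4
Walk LF starting at row 5, prepending L[row]:
  step 1: row=5, L[5]='$', prepend. Next row=LF[5]=0
  step 2: row=0, L[0]='r', prepend. Next row=LF[0]=6
  step 3: row=6, L[6]='e', prepend. Next row=LF[6]=4
  step 4: row=4, L[4]='d', prepend. Next row=LF[4]=3
  step 5: row=3, L[3]='d', prepend. Next row=LF[3]=2
  step 6: row=2, L[2]='a', prepend. Next row=LF[2]=1
  step 7: row=1, L[1]='l', prepend. Next row=LF[1]=5
Reversed output: ladder$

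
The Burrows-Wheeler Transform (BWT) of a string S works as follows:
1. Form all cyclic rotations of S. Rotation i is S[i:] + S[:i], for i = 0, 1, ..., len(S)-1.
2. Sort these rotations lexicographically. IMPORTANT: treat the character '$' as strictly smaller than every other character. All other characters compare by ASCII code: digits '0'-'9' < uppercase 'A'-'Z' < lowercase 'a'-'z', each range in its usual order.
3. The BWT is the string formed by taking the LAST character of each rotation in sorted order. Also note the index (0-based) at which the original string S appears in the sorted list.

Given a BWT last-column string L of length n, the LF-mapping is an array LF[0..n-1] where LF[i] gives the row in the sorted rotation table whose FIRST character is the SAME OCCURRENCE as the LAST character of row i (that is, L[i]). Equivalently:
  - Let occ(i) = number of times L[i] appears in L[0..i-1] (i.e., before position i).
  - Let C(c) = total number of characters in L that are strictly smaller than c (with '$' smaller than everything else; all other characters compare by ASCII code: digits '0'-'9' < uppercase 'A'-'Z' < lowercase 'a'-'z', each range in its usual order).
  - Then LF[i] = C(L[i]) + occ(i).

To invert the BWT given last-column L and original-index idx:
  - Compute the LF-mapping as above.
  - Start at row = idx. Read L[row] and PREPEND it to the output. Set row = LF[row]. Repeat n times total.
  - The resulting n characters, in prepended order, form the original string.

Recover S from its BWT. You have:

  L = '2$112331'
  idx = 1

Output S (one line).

LF mapping: 4 0 1 2 5 6 7 3
Walk LF starting at row 1, prepending L[row]:
  step 1: row=1, L[1]='$', prepend. Next row=LF[1]=0
  step 2: row=0, L[0]='2', prepend. Next row=LF[0]=4
  step 3: row=4, L[4]='2', prepend. Next row=LF[4]=5
  step 4: row=5, L[5]='3', prepend. Next row=LF[5]=6
  step 5: row=6, L[6]='3', prepend. Next row=LF[6]=7
  step 6: row=7, L[7]='1', prepend. Next row=LF[7]=3
  step 7: row=3, L[3]='1', prepend. Next row=LF[3]=2
  step 8: row=2, L[2]='1', prepend. Next row=LF[2]=1
Reversed output: 1113322$

Answer: 1113322$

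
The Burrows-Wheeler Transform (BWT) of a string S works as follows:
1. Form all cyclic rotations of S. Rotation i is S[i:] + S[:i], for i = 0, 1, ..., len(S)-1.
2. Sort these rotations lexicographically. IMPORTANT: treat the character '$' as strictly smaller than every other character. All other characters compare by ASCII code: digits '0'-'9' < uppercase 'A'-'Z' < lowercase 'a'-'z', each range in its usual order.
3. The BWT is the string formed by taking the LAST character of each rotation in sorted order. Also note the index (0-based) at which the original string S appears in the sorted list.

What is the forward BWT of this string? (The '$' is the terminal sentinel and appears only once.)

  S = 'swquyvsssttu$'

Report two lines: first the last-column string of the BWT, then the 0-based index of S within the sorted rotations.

Answer: uwvss$sttqysu
5

Derivation:
All 13 rotations (rotation i = S[i:]+S[:i]):
  rot[0] = swquyvsssttu$
  rot[1] = wquyvsssttu$s
  rot[2] = quyvsssttu$sw
  rot[3] = uyvsssttu$swq
  rot[4] = yvsssttu$swqu
  rot[5] = vsssttu$swquy
  rot[6] = sssttu$swquyv
  rot[7] = ssttu$swquyvs
  rot[8] = sttu$swquyvss
  rot[9] = ttu$swquyvsss
  rot[10] = tu$swquyvssst
  rot[11] = u$swquyvssstt
  rot[12] = $swquyvsssttu
Sorted (with $ < everything):
  sorted[0] = $swquyvsssttu  (last char: 'u')
  sorted[1] = quyvsssttu$sw  (last char: 'w')
  sorted[2] = sssttu$swquyv  (last char: 'v')
  sorted[3] = ssttu$swquyvs  (last char: 's')
  sorted[4] = sttu$swquyvss  (last char: 's')
  sorted[5] = swquyvsssttu$  (last char: '$')
  sorted[6] = ttu$swquyvsss  (last char: 's')
  sorted[7] = tu$swquyvssst  (last char: 't')
  sorted[8] = u$swquyvssstt  (last char: 't')
  sorted[9] = uyvsssttu$swq  (last char: 'q')
  sorted[10] = vsssttu$swquy  (last char: 'y')
  sorted[11] = wquyvsssttu$s  (last char: 's')
  sorted[12] = yvsssttu$swqu  (last char: 'u')
Last column: uwvss$sttqysu
Original string S is at sorted index 5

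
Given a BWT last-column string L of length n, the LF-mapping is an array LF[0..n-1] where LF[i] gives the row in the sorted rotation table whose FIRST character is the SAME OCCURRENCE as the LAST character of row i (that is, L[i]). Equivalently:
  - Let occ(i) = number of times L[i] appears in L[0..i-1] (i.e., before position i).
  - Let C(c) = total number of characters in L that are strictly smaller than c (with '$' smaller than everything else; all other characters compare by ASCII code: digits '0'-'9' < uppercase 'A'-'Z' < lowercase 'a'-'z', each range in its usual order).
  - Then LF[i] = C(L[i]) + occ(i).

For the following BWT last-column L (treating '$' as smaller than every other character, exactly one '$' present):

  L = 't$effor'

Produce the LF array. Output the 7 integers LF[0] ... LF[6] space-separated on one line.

Char counts: '$':1, 'e':1, 'f':2, 'o':1, 'r':1, 't':1
C (first-col start): C('$')=0, C('e')=1, C('f')=2, C('o')=4, C('r')=5, C('t')=6
L[0]='t': occ=0, LF[0]=C('t')+0=6+0=6
L[1]='$': occ=0, LF[1]=C('$')+0=0+0=0
L[2]='e': occ=0, LF[2]=C('e')+0=1+0=1
L[3]='f': occ=0, LF[3]=C('f')+0=2+0=2
L[4]='f': occ=1, LF[4]=C('f')+1=2+1=3
L[5]='o': occ=0, LF[5]=C('o')+0=4+0=4
L[6]='r': occ=0, LF[6]=C('r')+0=5+0=5

Answer: 6 0 1 2 3 4 5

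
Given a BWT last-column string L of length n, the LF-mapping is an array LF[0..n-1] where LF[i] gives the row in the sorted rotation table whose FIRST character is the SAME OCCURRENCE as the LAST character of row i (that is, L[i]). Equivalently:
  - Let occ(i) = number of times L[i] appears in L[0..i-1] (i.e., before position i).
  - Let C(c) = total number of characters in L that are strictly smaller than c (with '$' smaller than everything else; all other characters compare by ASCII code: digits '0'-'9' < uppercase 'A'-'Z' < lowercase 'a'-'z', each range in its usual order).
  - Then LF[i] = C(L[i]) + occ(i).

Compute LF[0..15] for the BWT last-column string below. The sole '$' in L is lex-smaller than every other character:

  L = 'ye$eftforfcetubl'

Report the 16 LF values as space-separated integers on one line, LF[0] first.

Char counts: '$':1, 'b':1, 'c':1, 'e':3, 'f':3, 'l':1, 'o':1, 'r':1, 't':2, 'u':1, 'y':1
C (first-col start): C('$')=0, C('b')=1, C('c')=2, C('e')=3, C('f')=6, C('l')=9, C('o')=10, C('r')=11, C('t')=12, C('u')=14, C('y')=15
L[0]='y': occ=0, LF[0]=C('y')+0=15+0=15
L[1]='e': occ=0, LF[1]=C('e')+0=3+0=3
L[2]='$': occ=0, LF[2]=C('$')+0=0+0=0
L[3]='e': occ=1, LF[3]=C('e')+1=3+1=4
L[4]='f': occ=0, LF[4]=C('f')+0=6+0=6
L[5]='t': occ=0, LF[5]=C('t')+0=12+0=12
L[6]='f': occ=1, LF[6]=C('f')+1=6+1=7
L[7]='o': occ=0, LF[7]=C('o')+0=10+0=10
L[8]='r': occ=0, LF[8]=C('r')+0=11+0=11
L[9]='f': occ=2, LF[9]=C('f')+2=6+2=8
L[10]='c': occ=0, LF[10]=C('c')+0=2+0=2
L[11]='e': occ=2, LF[11]=C('e')+2=3+2=5
L[12]='t': occ=1, LF[12]=C('t')+1=12+1=13
L[13]='u': occ=0, LF[13]=C('u')+0=14+0=14
L[14]='b': occ=0, LF[14]=C('b')+0=1+0=1
L[15]='l': occ=0, LF[15]=C('l')+0=9+0=9

Answer: 15 3 0 4 6 12 7 10 11 8 2 5 13 14 1 9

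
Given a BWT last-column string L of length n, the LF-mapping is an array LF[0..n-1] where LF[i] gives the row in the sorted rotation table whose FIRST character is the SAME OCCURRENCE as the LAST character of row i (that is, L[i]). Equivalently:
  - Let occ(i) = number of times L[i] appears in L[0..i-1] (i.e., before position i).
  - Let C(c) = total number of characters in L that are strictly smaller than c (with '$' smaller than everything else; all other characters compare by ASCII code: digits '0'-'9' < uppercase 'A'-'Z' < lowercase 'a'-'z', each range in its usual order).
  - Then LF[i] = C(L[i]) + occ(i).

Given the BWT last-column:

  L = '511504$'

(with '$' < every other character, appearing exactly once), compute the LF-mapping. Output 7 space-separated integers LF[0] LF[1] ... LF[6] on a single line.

Answer: 5 2 3 6 1 4 0

Derivation:
Char counts: '$':1, '0':1, '1':2, '4':1, '5':2
C (first-col start): C('$')=0, C('0')=1, C('1')=2, C('4')=4, C('5')=5
L[0]='5': occ=0, LF[0]=C('5')+0=5+0=5
L[1]='1': occ=0, LF[1]=C('1')+0=2+0=2
L[2]='1': occ=1, LF[2]=C('1')+1=2+1=3
L[3]='5': occ=1, LF[3]=C('5')+1=5+1=6
L[4]='0': occ=0, LF[4]=C('0')+0=1+0=1
L[5]='4': occ=0, LF[5]=C('4')+0=4+0=4
L[6]='$': occ=0, LF[6]=C('$')+0=0+0=0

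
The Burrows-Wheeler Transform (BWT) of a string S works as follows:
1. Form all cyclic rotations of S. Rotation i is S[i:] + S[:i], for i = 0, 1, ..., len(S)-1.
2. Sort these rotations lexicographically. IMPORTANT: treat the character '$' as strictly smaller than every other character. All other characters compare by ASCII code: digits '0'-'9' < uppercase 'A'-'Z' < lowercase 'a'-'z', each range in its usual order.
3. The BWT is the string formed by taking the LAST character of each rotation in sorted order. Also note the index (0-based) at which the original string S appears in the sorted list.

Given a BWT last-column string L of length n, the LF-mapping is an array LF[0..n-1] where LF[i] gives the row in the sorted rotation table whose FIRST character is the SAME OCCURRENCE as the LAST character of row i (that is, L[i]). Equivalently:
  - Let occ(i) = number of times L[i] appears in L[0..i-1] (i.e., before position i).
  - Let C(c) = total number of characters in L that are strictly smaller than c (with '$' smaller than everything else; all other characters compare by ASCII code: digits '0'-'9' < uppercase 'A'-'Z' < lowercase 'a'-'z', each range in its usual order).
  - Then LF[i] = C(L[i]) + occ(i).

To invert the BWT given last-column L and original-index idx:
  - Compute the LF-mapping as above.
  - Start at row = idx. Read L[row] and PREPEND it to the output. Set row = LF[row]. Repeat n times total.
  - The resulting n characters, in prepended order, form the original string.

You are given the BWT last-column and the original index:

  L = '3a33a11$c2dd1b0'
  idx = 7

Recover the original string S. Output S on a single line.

Answer: 312a0dbda1c313$

Derivation:
LF mapping: 6 9 7 8 10 2 3 0 12 5 13 14 4 11 1
Walk LF starting at row 7, prepending L[row]:
  step 1: row=7, L[7]='$', prepend. Next row=LF[7]=0
  step 2: row=0, L[0]='3', prepend. Next row=LF[0]=6
  step 3: row=6, L[6]='1', prepend. Next row=LF[6]=3
  step 4: row=3, L[3]='3', prepend. Next row=LF[3]=8
  step 5: row=8, L[8]='c', prepend. Next row=LF[8]=12
  step 6: row=12, L[12]='1', prepend. Next row=LF[12]=4
  step 7: row=4, L[4]='a', prepend. Next row=LF[4]=10
  step 8: row=10, L[10]='d', prepend. Next row=LF[10]=13
  step 9: row=13, L[13]='b', prepend. Next row=LF[13]=11
  step 10: row=11, L[11]='d', prepend. Next row=LF[11]=14
  step 11: row=14, L[14]='0', prepend. Next row=LF[14]=1
  step 12: row=1, L[1]='a', prepend. Next row=LF[1]=9
  step 13: row=9, L[9]='2', prepend. Next row=LF[9]=5
  step 14: row=5, L[5]='1', prepend. Next row=LF[5]=2
  step 15: row=2, L[2]='3', prepend. Next row=LF[2]=7
Reversed output: 312a0dbda1c313$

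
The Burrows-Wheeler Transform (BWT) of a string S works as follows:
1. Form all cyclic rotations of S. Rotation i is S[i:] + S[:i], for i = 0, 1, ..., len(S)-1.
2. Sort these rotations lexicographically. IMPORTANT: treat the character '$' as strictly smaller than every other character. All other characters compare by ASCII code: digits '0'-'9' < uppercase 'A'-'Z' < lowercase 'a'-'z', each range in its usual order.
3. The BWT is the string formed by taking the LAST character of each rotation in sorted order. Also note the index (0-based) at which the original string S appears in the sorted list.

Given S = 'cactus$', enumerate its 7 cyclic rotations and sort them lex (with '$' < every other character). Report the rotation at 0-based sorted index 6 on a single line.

Answer: us$cact

Derivation:
All 7 rotations (rotation i = S[i:]+S[:i]):
  rot[0] = cactus$
  rot[1] = actus$c
  rot[2] = ctus$ca
  rot[3] = tus$cac
  rot[4] = us$cact
  rot[5] = s$cactu
  rot[6] = $cactus
Sorted (with $ < everything):
  sorted[0] = $cactus
  sorted[1] = actus$c
  sorted[2] = cactus$
  sorted[3] = ctus$ca
  sorted[4] = s$cactu
  sorted[5] = tus$cac
  sorted[6] = us$cact
sorted[6] = us$cact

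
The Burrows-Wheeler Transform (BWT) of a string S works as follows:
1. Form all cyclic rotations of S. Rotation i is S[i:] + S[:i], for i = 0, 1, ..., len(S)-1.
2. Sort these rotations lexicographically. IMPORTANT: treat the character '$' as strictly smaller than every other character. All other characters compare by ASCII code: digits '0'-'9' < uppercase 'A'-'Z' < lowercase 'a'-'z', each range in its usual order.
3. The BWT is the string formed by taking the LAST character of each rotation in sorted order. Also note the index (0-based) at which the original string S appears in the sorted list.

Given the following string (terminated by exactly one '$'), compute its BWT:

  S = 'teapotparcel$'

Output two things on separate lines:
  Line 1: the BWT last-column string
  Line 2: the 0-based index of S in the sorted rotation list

Answer: leprtceptaa$o
11

Derivation:
All 13 rotations (rotation i = S[i:]+S[:i]):
  rot[0] = teapotparcel$
  rot[1] = eapotparcel$t
  rot[2] = apotparcel$te
  rot[3] = potparcel$tea
  rot[4] = otparcel$teap
  rot[5] = tparcel$teapo
  rot[6] = parcel$teapot
  rot[7] = arcel$teapotp
  rot[8] = rcel$teapotpa
  rot[9] = cel$teapotpar
  rot[10] = el$teapotparc
  rot[11] = l$teapotparce
  rot[12] = $teapotparcel
Sorted (with $ < everything):
  sorted[0] = $teapotparcel  (last char: 'l')
  sorted[1] = apotparcel$te  (last char: 'e')
  sorted[2] = arcel$teapotp  (last char: 'p')
  sorted[3] = cel$teapotpar  (last char: 'r')
  sorted[4] = eapotparcel$t  (last char: 't')
  sorted[5] = el$teapotparc  (last char: 'c')
  sorted[6] = l$teapotparce  (last char: 'e')
  sorted[7] = otparcel$teap  (last char: 'p')
  sorted[8] = parcel$teapot  (last char: 't')
  sorted[9] = potparcel$tea  (last char: 'a')
  sorted[10] = rcel$teapotpa  (last char: 'a')
  sorted[11] = teapotparcel$  (last char: '$')
  sorted[12] = tparcel$teapo  (last char: 'o')
Last column: leprtceptaa$o
Original string S is at sorted index 11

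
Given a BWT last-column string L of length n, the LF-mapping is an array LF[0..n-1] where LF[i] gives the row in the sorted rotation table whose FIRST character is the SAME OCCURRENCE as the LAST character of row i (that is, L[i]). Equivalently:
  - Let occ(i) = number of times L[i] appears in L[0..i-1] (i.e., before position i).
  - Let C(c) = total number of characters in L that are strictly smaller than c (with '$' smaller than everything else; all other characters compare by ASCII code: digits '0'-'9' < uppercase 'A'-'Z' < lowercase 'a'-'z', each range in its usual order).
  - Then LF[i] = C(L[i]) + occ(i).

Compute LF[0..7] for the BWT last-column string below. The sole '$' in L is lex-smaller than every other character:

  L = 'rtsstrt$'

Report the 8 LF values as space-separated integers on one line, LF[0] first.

Answer: 1 5 3 4 6 2 7 0

Derivation:
Char counts: '$':1, 'r':2, 's':2, 't':3
C (first-col start): C('$')=0, C('r')=1, C('s')=3, C('t')=5
L[0]='r': occ=0, LF[0]=C('r')+0=1+0=1
L[1]='t': occ=0, LF[1]=C('t')+0=5+0=5
L[2]='s': occ=0, LF[2]=C('s')+0=3+0=3
L[3]='s': occ=1, LF[3]=C('s')+1=3+1=4
L[4]='t': occ=1, LF[4]=C('t')+1=5+1=6
L[5]='r': occ=1, LF[5]=C('r')+1=1+1=2
L[6]='t': occ=2, LF[6]=C('t')+2=5+2=7
L[7]='$': occ=0, LF[7]=C('$')+0=0+0=0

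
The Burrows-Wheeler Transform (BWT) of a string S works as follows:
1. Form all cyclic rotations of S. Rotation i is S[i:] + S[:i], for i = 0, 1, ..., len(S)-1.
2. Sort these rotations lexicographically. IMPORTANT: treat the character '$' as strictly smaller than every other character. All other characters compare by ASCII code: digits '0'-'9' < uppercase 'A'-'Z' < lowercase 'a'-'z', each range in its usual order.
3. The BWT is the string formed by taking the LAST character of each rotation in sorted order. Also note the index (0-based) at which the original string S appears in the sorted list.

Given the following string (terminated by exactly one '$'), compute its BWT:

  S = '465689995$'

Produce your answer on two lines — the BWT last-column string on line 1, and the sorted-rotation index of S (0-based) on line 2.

All 10 rotations (rotation i = S[i:]+S[:i]):
  rot[0] = 465689995$
  rot[1] = 65689995$4
  rot[2] = 5689995$46
  rot[3] = 689995$465
  rot[4] = 89995$4656
  rot[5] = 9995$46568
  rot[6] = 995$465689
  rot[7] = 95$4656899
  rot[8] = 5$46568999
  rot[9] = $465689995
Sorted (with $ < everything):
  sorted[0] = $465689995  (last char: '5')
  sorted[1] = 465689995$  (last char: '$')
  sorted[2] = 5$46568999  (last char: '9')
  sorted[3] = 5689995$46  (last char: '6')
  sorted[4] = 65689995$4  (last char: '4')
  sorted[5] = 689995$465  (last char: '5')
  sorted[6] = 89995$4656  (last char: '6')
  sorted[7] = 95$4656899  (last char: '9')
  sorted[8] = 995$465689  (last char: '9')
  sorted[9] = 9995$46568  (last char: '8')
Last column: 5$96456998
Original string S is at sorted index 1

Answer: 5$96456998
1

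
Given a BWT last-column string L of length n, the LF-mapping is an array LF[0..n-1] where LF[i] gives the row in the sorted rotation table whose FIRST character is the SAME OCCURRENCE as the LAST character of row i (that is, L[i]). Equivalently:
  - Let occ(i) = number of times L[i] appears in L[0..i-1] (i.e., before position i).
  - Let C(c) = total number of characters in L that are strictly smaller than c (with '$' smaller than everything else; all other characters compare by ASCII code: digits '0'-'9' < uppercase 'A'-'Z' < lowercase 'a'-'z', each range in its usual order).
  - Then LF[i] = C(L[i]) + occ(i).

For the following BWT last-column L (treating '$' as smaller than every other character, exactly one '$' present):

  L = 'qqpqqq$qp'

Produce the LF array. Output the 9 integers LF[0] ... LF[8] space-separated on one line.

Answer: 3 4 1 5 6 7 0 8 2

Derivation:
Char counts: '$':1, 'p':2, 'q':6
C (first-col start): C('$')=0, C('p')=1, C('q')=3
L[0]='q': occ=0, LF[0]=C('q')+0=3+0=3
L[1]='q': occ=1, LF[1]=C('q')+1=3+1=4
L[2]='p': occ=0, LF[2]=C('p')+0=1+0=1
L[3]='q': occ=2, LF[3]=C('q')+2=3+2=5
L[4]='q': occ=3, LF[4]=C('q')+3=3+3=6
L[5]='q': occ=4, LF[5]=C('q')+4=3+4=7
L[6]='$': occ=0, LF[6]=C('$')+0=0+0=0
L[7]='q': occ=5, LF[7]=C('q')+5=3+5=8
L[8]='p': occ=1, LF[8]=C('p')+1=1+1=2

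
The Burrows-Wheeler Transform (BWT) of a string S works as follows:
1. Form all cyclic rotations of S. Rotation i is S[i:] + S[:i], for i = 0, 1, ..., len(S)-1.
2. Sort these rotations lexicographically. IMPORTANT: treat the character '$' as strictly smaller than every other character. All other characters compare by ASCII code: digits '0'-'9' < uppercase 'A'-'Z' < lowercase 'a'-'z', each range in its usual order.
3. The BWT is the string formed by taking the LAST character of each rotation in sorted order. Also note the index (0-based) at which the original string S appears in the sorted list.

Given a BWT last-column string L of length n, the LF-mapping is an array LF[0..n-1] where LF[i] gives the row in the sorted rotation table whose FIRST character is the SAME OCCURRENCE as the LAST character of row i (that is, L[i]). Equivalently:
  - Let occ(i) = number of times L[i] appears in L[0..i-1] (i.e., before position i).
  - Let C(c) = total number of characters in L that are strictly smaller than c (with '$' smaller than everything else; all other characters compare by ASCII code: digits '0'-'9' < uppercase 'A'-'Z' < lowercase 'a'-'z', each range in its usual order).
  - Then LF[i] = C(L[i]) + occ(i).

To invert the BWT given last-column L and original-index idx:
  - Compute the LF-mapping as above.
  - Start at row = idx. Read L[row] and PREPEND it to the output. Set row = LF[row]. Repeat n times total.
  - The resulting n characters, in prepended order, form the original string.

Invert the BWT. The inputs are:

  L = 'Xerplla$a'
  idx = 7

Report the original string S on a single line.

LF mapping: 1 4 8 7 5 6 2 0 3
Walk LF starting at row 7, prepending L[row]:
  step 1: row=7, L[7]='$', prepend. Next row=LF[7]=0
  step 2: row=0, L[0]='X', prepend. Next row=LF[0]=1
  step 3: row=1, L[1]='e', prepend. Next row=LF[1]=4
  step 4: row=4, L[4]='l', prepend. Next row=LF[4]=5
  step 5: row=5, L[5]='l', prepend. Next row=LF[5]=6
  step 6: row=6, L[6]='a', prepend. Next row=LF[6]=2
  step 7: row=2, L[2]='r', prepend. Next row=LF[2]=8
  step 8: row=8, L[8]='a', prepend. Next row=LF[8]=3
  step 9: row=3, L[3]='p', prepend. Next row=LF[3]=7
Reversed output: paralleX$

Answer: paralleX$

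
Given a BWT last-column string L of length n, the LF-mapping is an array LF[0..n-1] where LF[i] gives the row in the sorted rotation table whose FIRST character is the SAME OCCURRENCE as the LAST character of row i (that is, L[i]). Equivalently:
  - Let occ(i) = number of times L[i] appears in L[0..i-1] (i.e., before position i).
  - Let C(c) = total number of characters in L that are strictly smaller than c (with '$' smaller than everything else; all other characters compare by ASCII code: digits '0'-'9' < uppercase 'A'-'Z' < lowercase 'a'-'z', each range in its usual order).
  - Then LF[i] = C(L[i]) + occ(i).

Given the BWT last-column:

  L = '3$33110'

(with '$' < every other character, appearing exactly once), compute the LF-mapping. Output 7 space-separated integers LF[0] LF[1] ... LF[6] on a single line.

Answer: 4 0 5 6 2 3 1

Derivation:
Char counts: '$':1, '0':1, '1':2, '3':3
C (first-col start): C('$')=0, C('0')=1, C('1')=2, C('3')=4
L[0]='3': occ=0, LF[0]=C('3')+0=4+0=4
L[1]='$': occ=0, LF[1]=C('$')+0=0+0=0
L[2]='3': occ=1, LF[2]=C('3')+1=4+1=5
L[3]='3': occ=2, LF[3]=C('3')+2=4+2=6
L[4]='1': occ=0, LF[4]=C('1')+0=2+0=2
L[5]='1': occ=1, LF[5]=C('1')+1=2+1=3
L[6]='0': occ=0, LF[6]=C('0')+0=1+0=1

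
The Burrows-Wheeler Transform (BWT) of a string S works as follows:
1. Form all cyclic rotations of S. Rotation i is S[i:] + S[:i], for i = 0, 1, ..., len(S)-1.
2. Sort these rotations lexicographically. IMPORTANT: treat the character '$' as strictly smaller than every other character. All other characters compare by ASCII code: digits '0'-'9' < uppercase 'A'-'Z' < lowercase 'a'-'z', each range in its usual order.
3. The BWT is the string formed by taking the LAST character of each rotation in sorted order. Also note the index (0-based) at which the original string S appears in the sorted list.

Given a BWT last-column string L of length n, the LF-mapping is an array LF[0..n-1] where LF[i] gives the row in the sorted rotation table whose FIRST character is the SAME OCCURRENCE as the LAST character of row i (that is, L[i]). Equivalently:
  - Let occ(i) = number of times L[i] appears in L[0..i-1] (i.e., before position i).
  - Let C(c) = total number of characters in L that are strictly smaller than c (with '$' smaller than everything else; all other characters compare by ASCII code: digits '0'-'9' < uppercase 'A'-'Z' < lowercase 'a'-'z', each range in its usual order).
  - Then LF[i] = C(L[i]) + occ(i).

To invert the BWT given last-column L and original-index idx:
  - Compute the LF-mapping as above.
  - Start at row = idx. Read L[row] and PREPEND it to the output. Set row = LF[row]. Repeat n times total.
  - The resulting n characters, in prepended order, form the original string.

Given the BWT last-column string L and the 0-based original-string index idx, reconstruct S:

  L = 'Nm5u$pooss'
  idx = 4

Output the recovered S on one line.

LF mapping: 2 3 1 9 0 6 4 5 7 8
Walk LF starting at row 4, prepending L[row]:
  step 1: row=4, L[4]='$', prepend. Next row=LF[4]=0
  step 2: row=0, L[0]='N', prepend. Next row=LF[0]=2
  step 3: row=2, L[2]='5', prepend. Next row=LF[2]=1
  step 4: row=1, L[1]='m', prepend. Next row=LF[1]=3
  step 5: row=3, L[3]='u', prepend. Next row=LF[3]=9
  step 6: row=9, L[9]='s', prepend. Next row=LF[9]=8
  step 7: row=8, L[8]='s', prepend. Next row=LF[8]=7
  step 8: row=7, L[7]='o', prepend. Next row=LF[7]=5
  step 9: row=5, L[5]='p', prepend. Next row=LF[5]=6
  step 10: row=6, L[6]='o', prepend. Next row=LF[6]=4
Reversed output: opossum5N$

Answer: opossum5N$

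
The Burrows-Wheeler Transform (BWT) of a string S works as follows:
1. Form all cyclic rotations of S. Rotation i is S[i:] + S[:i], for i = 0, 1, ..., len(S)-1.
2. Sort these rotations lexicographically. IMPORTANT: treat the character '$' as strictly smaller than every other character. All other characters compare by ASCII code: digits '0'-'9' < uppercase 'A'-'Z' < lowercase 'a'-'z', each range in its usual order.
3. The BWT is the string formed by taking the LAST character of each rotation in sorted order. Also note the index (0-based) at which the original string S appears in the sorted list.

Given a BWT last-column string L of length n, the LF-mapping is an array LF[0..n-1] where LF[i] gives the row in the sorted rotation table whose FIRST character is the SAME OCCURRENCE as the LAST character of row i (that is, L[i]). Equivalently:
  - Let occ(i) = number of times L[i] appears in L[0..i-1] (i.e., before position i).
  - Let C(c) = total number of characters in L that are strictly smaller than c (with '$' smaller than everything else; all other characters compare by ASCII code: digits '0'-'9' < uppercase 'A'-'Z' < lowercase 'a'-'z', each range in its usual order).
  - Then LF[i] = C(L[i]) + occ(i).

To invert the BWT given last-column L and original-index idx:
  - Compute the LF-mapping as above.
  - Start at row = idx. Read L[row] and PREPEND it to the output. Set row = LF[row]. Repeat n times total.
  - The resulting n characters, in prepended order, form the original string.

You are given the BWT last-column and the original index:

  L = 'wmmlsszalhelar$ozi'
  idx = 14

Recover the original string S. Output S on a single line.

LF mapping: 15 9 10 6 13 14 16 1 7 4 3 8 2 12 0 11 17 5
Walk LF starting at row 14, prepending L[row]:
  step 1: row=14, L[14]='$', prepend. Next row=LF[14]=0
  step 2: row=0, L[0]='w', prepend. Next row=LF[0]=15
  step 3: row=15, L[15]='o', prepend. Next row=LF[15]=11
  step 4: row=11, L[11]='l', prepend. Next row=LF[11]=8
  step 5: row=8, L[8]='l', prepend. Next row=LF[8]=7
  step 6: row=7, L[7]='a', prepend. Next row=LF[7]=1
  step 7: row=1, L[1]='m', prepend. Next row=LF[1]=9
  step 8: row=9, L[9]='h', prepend. Next row=LF[9]=4
  step 9: row=4, L[4]='s', prepend. Next row=LF[4]=13
  step 10: row=13, L[13]='r', prepend. Next row=LF[13]=12
  step 11: row=12, L[12]='a', prepend. Next row=LF[12]=2
  step 12: row=2, L[2]='m', prepend. Next row=LF[2]=10
  step 13: row=10, L[10]='e', prepend. Next row=LF[10]=3
  step 14: row=3, L[3]='l', prepend. Next row=LF[3]=6
  step 15: row=6, L[6]='z', prepend. Next row=LF[6]=16
  step 16: row=16, L[16]='z', prepend. Next row=LF[16]=17
  step 17: row=17, L[17]='i', prepend. Next row=LF[17]=5
  step 18: row=5, L[5]='s', prepend. Next row=LF[5]=14
Reversed output: sizzlemarshmallow$

Answer: sizzlemarshmallow$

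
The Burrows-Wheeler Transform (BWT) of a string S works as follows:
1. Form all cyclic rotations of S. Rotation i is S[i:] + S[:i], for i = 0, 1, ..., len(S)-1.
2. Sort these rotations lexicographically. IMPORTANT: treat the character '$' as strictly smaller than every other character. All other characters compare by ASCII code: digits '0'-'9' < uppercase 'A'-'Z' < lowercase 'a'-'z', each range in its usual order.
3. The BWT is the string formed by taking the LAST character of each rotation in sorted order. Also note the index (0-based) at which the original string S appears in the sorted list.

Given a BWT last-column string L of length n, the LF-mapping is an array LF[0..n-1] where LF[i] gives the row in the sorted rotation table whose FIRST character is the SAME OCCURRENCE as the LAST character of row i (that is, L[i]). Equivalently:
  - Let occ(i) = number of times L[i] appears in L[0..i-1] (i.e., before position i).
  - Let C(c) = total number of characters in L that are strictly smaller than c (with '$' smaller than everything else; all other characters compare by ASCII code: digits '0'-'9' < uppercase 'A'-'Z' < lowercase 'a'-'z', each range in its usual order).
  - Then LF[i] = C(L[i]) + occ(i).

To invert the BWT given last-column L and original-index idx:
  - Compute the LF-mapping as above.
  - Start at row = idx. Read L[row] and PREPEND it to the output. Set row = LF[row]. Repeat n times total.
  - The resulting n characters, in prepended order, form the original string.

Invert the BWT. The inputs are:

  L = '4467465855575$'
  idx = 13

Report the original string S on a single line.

LF mapping: 1 2 9 11 3 10 4 13 5 6 7 12 8 0
Walk LF starting at row 13, prepending L[row]:
  step 1: row=13, L[13]='$', prepend. Next row=LF[13]=0
  step 2: row=0, L[0]='4', prepend. Next row=LF[0]=1
  step 3: row=1, L[1]='4', prepend. Next row=LF[1]=2
  step 4: row=2, L[2]='6', prepend. Next row=LF[2]=9
  step 5: row=9, L[9]='5', prepend. Next row=LF[9]=6
  step 6: row=6, L[6]='5', prepend. Next row=LF[6]=4
  step 7: row=4, L[4]='4', prepend. Next row=LF[4]=3
  step 8: row=3, L[3]='7', prepend. Next row=LF[3]=11
  step 9: row=11, L[11]='7', prepend. Next row=LF[11]=12
  step 10: row=12, L[12]='5', prepend. Next row=LF[12]=8
  step 11: row=8, L[8]='5', prepend. Next row=LF[8]=5
  step 12: row=5, L[5]='6', prepend. Next row=LF[5]=10
  step 13: row=10, L[10]='5', prepend. Next row=LF[10]=7
  step 14: row=7, L[7]='8', prepend. Next row=LF[7]=13
Reversed output: 8565577455644$

Answer: 8565577455644$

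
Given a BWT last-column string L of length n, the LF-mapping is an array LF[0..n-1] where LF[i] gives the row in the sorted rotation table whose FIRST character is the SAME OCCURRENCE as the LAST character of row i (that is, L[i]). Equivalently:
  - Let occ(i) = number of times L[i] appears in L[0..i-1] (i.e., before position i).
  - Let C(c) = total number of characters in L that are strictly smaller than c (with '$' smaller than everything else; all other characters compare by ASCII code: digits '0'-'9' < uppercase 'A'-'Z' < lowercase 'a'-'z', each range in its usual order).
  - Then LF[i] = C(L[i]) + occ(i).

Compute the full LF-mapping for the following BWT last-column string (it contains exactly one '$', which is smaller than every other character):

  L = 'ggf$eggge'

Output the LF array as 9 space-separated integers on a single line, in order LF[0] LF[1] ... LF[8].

Answer: 4 5 3 0 1 6 7 8 2

Derivation:
Char counts: '$':1, 'e':2, 'f':1, 'g':5
C (first-col start): C('$')=0, C('e')=1, C('f')=3, C('g')=4
L[0]='g': occ=0, LF[0]=C('g')+0=4+0=4
L[1]='g': occ=1, LF[1]=C('g')+1=4+1=5
L[2]='f': occ=0, LF[2]=C('f')+0=3+0=3
L[3]='$': occ=0, LF[3]=C('$')+0=0+0=0
L[4]='e': occ=0, LF[4]=C('e')+0=1+0=1
L[5]='g': occ=2, LF[5]=C('g')+2=4+2=6
L[6]='g': occ=3, LF[6]=C('g')+3=4+3=7
L[7]='g': occ=4, LF[7]=C('g')+4=4+4=8
L[8]='e': occ=1, LF[8]=C('e')+1=1+1=2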